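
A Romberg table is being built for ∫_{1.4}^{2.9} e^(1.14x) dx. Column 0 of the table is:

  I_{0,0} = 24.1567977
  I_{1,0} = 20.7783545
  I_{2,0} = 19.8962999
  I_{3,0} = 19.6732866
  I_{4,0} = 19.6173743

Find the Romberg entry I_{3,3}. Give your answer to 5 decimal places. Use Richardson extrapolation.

19.59872

I_{1,1} = 20.7783545 + (20.7783545 − 24.1567977)/3 = 19.6522068
I_{2,1} = (4·19.8962999 − 20.7783545) / 3 = 19.6022817
I_{3,1} = (4·19.6732866 − 19.8962999) / 3 = 19.5989488
I_{2,2} = 19.6022817 + (19.6022817 − 19.6522068)/15 = 19.5989534
I_{3,2} = (16·19.5989488 − 19.6022817) / 15 = 19.5987266
I_{3,3} = (64·19.5987266 − 19.5989534) / 63 = 19.5987230
(Column j=1 coincides with Simpson's rule on the same nodes.)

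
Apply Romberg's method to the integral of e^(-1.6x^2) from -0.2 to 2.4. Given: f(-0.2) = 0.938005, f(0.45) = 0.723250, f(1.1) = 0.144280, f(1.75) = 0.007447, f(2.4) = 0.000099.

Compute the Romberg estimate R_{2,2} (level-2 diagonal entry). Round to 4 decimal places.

0.9152

R_{0,0} (trapezoid, 1 panel, h=2.6000): 1.219535
R_{1,0} (trapezoid, 2 panels, h=1.3000): 0.797332
R_{2,0} (trapezoid, 4 panels, h=0.6500): 0.873619
R_{1,1} = 0.797332 + (0.797332 − 1.219535)/3 = 0.656598
R_{2,1} = 0.873619 + (0.873619 − 0.797332)/3 = 0.899048
R_{2,2} = 0.899048 + (0.899048 − 0.656598)/15 = 0.915211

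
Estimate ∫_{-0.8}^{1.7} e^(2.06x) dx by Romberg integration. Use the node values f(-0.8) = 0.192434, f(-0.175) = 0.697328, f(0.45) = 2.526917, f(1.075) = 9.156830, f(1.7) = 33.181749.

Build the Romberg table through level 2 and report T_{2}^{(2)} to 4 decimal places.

16.0910

T_{0}^{(0)} (trapezoid, 1 panel, h=2.5000): 41.717729
T_{1}^{(0)} (trapezoid, 2 panels, h=1.2500): 24.017511
T_{2}^{(0)} (trapezoid, 4 panels, h=0.6250): 18.167604
T_{1}^{(1)} = 24.017511 + (24.017511 − 41.717729)/3 = 18.117438
T_{2}^{(1)} = 18.167604 + (18.167604 − 24.017511)/3 = 16.217635
T_{2}^{(2)} = 16.217635 + (16.217635 − 18.117438)/15 = 16.090981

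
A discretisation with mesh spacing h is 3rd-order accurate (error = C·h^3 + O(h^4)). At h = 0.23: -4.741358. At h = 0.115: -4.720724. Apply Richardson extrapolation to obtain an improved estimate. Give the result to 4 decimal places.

Extrapolated value = (8·A(h/2) − A(h)) / (8 − 1)
= (8·(-4.720724) − (-4.741358)) / 7
= -33.024434 / 7 = -4.717776

-4.7178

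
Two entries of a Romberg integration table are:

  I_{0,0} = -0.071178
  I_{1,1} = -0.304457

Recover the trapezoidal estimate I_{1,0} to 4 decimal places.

From I_{1,1} = (4·I_{1,0} − I_{0,0})/3, solve for I_{1,0}:
4·I_{1,0} = 3·(-0.304457) + (-0.071178) = -0.984549
I_{1,0} = -0.246137

-0.2461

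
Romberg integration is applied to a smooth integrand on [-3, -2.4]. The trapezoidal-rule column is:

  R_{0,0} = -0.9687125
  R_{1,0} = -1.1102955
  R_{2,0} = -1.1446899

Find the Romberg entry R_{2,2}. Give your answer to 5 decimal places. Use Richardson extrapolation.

R_{1,1} = (4·(-1.1102955) − (-0.9687125)) / 3 = -1.1574898
R_{2,1} = (4·(-1.1446899) − (-1.1102955)) / 3 = -1.1561547
R_{2,2} = -1.1561547 + (-1.1561547 − (-1.1574898))/15 = -1.1560657

-1.15607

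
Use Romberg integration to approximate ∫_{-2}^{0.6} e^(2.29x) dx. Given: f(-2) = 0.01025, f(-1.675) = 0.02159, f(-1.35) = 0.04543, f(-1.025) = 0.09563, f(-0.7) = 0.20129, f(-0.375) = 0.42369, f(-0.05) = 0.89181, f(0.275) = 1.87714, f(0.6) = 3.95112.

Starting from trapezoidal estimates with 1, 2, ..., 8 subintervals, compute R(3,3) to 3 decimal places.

1.721

R(0,0) (trapezoid, 1 panel, h=2.6000): 5.14978
R(1,0) (trapezoid, 2 panels, h=1.3000): 2.83657
R(2,0) (trapezoid, 4 panels, h=0.6500): 2.02749
R(3,0) (trapezoid, 8 panels, h=0.3250): 1.79961
R(1,1) = 2.83657 + (2.83657 − 5.14978)/3 = 2.06550
R(2,1) = 2.02749 + (2.02749 − 2.83657)/3 = 1.75780
R(3,1) = 1.79961 + (1.79961 − 2.02749)/3 = 1.72365
R(2,2) = 1.75780 + (1.75780 − 2.06550)/15 = 1.73729
R(3,2) = 1.72365 + (1.72365 − 1.75780)/15 = 1.72137
R(3,3) = 1.72137 + (1.72137 − 1.73729)/63 = 1.72112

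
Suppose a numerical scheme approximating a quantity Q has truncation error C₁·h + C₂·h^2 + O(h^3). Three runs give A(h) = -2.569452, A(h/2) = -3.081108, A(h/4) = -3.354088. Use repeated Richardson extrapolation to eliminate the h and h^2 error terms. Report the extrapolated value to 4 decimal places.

First eliminate the h term (factor 2^1 = 2):
  B₁ = (2·(-3.081108) − (-2.569452))/1 = -3.592764
  B₂ = (2·(-3.354088) − (-3.081108))/1 = -3.627068
Then eliminate the h^2 term (factor 2^2 = 4):
  (4·(-3.627068) − (-3.592764))/3 = -3.638503

-3.6385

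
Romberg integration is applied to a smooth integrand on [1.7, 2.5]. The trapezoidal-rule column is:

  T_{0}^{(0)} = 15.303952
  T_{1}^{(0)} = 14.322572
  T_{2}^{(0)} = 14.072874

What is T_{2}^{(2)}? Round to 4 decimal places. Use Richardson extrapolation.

Richardson extrapolation on the trapezoidal column (denominator 4−1=3):
T_{1}^{(1)} = (4·14.322572 − 15.303952) / 3 = 13.995445
T_{2}^{(1)} = (4·14.072874 − 14.322572) / 3 = 13.989641
T_{2}^{(2)} = (16·13.989641 − 13.995445) / 15 = 13.989254

13.9893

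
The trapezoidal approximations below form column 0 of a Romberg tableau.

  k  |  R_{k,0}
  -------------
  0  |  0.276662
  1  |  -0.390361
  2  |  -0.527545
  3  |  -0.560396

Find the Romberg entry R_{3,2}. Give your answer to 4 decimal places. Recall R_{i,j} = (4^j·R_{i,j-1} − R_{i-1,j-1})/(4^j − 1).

Richardson extrapolation on the trapezoidal column (denominator 4−1=3):
R_{2,1} = -0.527545 + (-0.527545 − (-0.390361))/3 = -0.573273
R_{3,1} = (4·(-0.560396) − (-0.527545)) / 3 = -0.571346
R_{3,2} = -0.571346 + (-0.571346 − (-0.573273))/15 = -0.571218

-0.5712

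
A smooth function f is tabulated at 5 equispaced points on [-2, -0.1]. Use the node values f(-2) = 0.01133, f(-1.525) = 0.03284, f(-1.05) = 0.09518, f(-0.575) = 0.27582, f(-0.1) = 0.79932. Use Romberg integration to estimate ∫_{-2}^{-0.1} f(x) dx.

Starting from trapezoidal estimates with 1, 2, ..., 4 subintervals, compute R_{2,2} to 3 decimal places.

R_{0,0} (trapezoid, 1 panel, h=1.9000): 0.77012
R_{1,0} (trapezoid, 2 panels, h=0.9500): 0.47548
R_{2,0} (trapezoid, 4 panels, h=0.4750): 0.38435
R_{1,1} = 0.47548 + (0.47548 − 0.77012)/3 = 0.37727
R_{2,1} = 0.38435 + (0.38435 − 0.47548)/3 = 0.35397
R_{2,2} = 0.35397 + (0.35397 − 0.37727)/15 = 0.35242

0.352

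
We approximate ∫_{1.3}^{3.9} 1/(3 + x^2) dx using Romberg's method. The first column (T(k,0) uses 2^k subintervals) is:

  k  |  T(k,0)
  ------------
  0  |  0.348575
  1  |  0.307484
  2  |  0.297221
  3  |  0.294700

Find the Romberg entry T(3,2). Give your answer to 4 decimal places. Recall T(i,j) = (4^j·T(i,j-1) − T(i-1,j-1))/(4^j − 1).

0.2939

T(2,1) = 0.297221 + (0.297221 − 0.307484)/3 = 0.293800
T(3,1) = 0.294700 + (0.294700 − 0.297221)/3 = 0.293860
T(3,2) = 0.293860 + (0.293860 − 0.293800)/15 = 0.293864
(Column j=1 coincides with Simpson's rule on the same nodes.)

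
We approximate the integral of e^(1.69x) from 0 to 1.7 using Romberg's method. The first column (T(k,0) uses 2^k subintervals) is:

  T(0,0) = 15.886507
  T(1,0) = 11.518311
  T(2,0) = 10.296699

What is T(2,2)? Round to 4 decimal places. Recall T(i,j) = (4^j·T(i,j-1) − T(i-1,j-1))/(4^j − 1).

9.8780

T(1,1) = (4·11.518311 − 15.886507) / 3 = 10.062246
T(2,1) = 10.296699 + (10.296699 − 11.518311)/3 = 9.889495
T(2,2) = 9.889495 + (9.889495 − 10.062246)/15 = 9.877978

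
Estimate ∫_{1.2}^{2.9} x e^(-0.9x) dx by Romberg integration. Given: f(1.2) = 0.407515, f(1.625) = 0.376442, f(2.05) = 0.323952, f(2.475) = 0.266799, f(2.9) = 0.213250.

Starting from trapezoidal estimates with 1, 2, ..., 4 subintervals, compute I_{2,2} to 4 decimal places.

0.5443

I_{0,0} (trapezoid, 1 panel, h=1.7000): 0.527650
I_{1,0} (trapezoid, 2 panels, h=0.8500): 0.539184
I_{2,0} (trapezoid, 4 panels, h=0.4250): 0.542970
I_{1,1} = 0.539184 + (0.539184 − 0.527650)/3 = 0.543029
I_{2,1} = 0.542970 + (0.542970 − 0.539184)/3 = 0.544232
I_{2,2} = 0.544232 + (0.544232 − 0.543029)/15 = 0.544312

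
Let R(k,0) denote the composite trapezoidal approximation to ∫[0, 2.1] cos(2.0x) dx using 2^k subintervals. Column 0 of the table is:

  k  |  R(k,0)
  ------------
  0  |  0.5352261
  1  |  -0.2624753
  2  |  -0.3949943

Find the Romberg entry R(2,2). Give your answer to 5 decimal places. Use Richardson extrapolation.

Richardson extrapolation on the trapezoidal column (denominator 4−1=3):
R(1,1) = -0.2624753 + (-0.2624753 − 0.5352261)/3 = -0.5283758
R(2,1) = -0.3949943 + (-0.3949943 − (-0.2624753))/3 = -0.4391673
R(2,2) = -0.4391673 + (-0.4391673 − (-0.5283758))/15 = -0.4332201

-0.43322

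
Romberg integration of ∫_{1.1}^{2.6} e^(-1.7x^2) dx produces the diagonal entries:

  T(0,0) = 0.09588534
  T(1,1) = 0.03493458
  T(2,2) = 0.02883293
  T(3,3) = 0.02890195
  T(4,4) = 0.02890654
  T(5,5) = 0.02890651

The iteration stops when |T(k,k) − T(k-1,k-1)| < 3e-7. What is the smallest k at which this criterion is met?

k = 5

|T(1,1) − T(0,0)| = 0.06095076 ≥ 3e-7
|T(2,2) − T(1,1)| = 0.00610165 ≥ 3e-7
|T(3,3) − T(2,2)| = 0.00006902 ≥ 3e-7
|T(4,4) − T(3,3)| = 0.00000459 ≥ 3e-7
|T(5,5) − T(4,4)| = 0.00000003 < 3e-7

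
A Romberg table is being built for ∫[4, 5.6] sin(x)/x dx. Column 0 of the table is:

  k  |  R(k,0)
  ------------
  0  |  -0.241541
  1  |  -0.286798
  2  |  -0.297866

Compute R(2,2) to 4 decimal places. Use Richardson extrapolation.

R(1,1) = -0.286798 + (-0.286798 − (-0.241541))/3 = -0.301884
R(2,1) = -0.297866 + (-0.297866 − (-0.286798))/3 = -0.301555
R(2,2) = -0.301555 + (-0.301555 − (-0.301884))/15 = -0.301533

-0.3015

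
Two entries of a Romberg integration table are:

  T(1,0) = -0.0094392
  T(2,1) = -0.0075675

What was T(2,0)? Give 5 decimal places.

-0.00804

From T(2,1) = (4·T(2,0) − T(1,0))/3, solve for T(2,0):
4·T(2,0) = 3·(-0.0075675) + (-0.0094392) = -0.0321417
T(2,0) = -0.0080354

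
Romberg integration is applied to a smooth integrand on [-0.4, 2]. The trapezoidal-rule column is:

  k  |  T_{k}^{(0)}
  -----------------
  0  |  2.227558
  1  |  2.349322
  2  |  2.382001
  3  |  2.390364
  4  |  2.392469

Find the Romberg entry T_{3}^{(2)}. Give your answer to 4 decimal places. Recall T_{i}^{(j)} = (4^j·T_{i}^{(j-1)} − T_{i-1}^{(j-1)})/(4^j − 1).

2.3932

T_{2}^{(1)} = (4·2.382001 − 2.349322) / 3 = 2.392894
T_{3}^{(1)} = 2.390364 + (2.390364 − 2.382001)/3 = 2.393152
T_{3}^{(2)} = 2.393152 + (2.393152 − 2.392894)/15 = 2.393169
(Column j=1 coincides with Simpson's rule on the same nodes.)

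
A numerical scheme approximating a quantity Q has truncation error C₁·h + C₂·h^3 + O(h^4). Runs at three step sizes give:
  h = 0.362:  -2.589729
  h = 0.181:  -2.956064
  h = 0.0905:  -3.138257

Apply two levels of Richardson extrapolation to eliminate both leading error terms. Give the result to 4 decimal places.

-3.3202

First eliminate the h term (factor 2^1 = 2):
  B₁ = (2·(-2.956064) − (-2.589729))/1 = -3.322399
  B₂ = (2·(-3.138257) − (-2.956064))/1 = -3.320450
Then eliminate the h^3 term (factor 2^3 = 8):
  (8·(-3.320450) − (-3.322399))/7 = -3.320172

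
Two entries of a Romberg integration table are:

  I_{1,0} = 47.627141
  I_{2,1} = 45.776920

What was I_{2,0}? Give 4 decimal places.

From I_{2,1} = (4·I_{2,0} − I_{1,0})/3, solve for I_{2,0}:
4·I_{2,0} = 3·45.776920 + 47.627141 = 184.957901
I_{2,0} = 46.239475

46.2395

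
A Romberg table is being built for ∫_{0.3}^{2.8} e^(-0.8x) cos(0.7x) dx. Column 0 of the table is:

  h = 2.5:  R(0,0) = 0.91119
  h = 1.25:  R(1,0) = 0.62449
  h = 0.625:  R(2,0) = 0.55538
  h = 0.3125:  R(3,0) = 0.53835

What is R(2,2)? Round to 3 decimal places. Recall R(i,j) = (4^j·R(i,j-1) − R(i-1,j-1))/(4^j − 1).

Richardson extrapolation on the trapezoidal column (denominator 4−1=3):
R(1,1) = (4·0.62449 − 0.91119) / 3 = 0.52892
R(2,1) = (4·0.55538 − 0.62449) / 3 = 0.53234
R(2,2) = 0.53234 + (0.53234 − 0.52892)/15 = 0.53257

0.533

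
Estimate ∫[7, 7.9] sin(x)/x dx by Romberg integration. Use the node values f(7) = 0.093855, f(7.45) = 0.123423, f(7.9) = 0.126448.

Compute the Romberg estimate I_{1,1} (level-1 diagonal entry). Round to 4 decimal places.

0.1071

I_{0,0} (trapezoid, 1 panel, h=0.9000): 0.099136
I_{1,0} (trapezoid, 2 panels, h=0.4500): 0.105109
I_{1,1} = 0.105109 + (0.105109 − 0.099136)/3 = 0.107100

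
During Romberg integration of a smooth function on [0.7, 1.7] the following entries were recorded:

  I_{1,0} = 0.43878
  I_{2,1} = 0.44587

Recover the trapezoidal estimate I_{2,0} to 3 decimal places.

From I_{2,1} = (4·I_{2,0} − I_{1,0})/3, solve for I_{2,0}:
4·I_{2,0} = 3·0.44587 + 0.43878 = 1.77639
I_{2,0} = 0.44410

0.444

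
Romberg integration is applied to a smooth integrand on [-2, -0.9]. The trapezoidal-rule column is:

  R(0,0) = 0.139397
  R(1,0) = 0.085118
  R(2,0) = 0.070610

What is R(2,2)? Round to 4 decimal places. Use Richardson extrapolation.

R(1,1) = 0.085118 + (0.085118 − 0.139397)/3 = 0.067025
R(2,1) = (4·0.070610 − 0.085118) / 3 = 0.065774
R(2,2) = (16·0.065774 − 0.067025) / 15 = 0.065691

0.0657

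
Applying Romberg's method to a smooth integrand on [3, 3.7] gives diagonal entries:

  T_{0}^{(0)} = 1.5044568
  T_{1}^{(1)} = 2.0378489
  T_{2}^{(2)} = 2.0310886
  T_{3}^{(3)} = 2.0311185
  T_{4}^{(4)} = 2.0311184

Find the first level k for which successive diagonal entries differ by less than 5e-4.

k = 3

|T_{1}^{(1)} − T_{0}^{(0)}| = 0.5333921 ≥ 5e-4
|T_{2}^{(2)} − T_{1}^{(1)}| = 0.0067603 ≥ 5e-4
|T_{3}^{(3)} − T_{2}^{(2)}| = 0.0000299 < 5e-4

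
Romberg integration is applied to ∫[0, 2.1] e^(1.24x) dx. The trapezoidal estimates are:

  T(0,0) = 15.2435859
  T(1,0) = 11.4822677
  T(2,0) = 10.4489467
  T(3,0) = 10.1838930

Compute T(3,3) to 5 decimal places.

10.09492

Richardson extrapolation on the trapezoidal column (denominator 4−1=3):
T(1,1) = 11.4822677 + (11.4822677 − 15.2435859)/3 = 10.2284950
T(2,1) = (4·10.4489467 − 11.4822677) / 3 = 10.1045064
T(3,1) = 10.1838930 + (10.1838930 − 10.4489467)/3 = 10.0955418
T(2,2) = (16·10.1045064 − 10.2284950) / 15 = 10.0962405
T(3,2) = 10.0955418 + (10.0955418 − 10.1045064)/15 = 10.0949442
T(3,3) = (64·10.0949442 − 10.0962405) / 63 = 10.0949236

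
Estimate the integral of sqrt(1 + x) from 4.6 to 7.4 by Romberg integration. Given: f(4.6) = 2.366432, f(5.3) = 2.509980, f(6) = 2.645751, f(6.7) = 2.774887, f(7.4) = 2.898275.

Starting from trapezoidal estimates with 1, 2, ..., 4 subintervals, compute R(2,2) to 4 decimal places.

R(0,0) (trapezoid, 1 panel, h=2.8000): 7.370590
R(1,0) (trapezoid, 2 panels, h=1.4000): 7.389346
R(2,0) (trapezoid, 4 panels, h=0.7000): 7.394080
R(1,1) = 7.389346 + (7.389346 − 7.370590)/3 = 7.395598
R(2,1) = 7.394080 + (7.394080 − 7.389346)/3 = 7.395658
R(2,2) = 7.395658 + (7.395658 − 7.395598)/15 = 7.395662

7.3957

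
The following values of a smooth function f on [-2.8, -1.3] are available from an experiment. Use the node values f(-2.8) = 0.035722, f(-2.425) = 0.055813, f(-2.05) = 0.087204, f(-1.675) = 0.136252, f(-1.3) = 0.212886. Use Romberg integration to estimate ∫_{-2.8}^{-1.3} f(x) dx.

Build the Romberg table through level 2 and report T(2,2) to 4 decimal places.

0.1489

T(0,0) (trapezoid, 1 panel, h=1.5000): 0.186456
T(1,0) (trapezoid, 2 panels, h=0.7500): 0.158631
T(2,0) (trapezoid, 4 panels, h=0.3750): 0.151340
T(1,1) = 0.158631 + (0.158631 − 0.186456)/3 = 0.149356
T(2,1) = 0.151340 + (0.151340 − 0.158631)/3 = 0.148910
T(2,2) = 0.148910 + (0.148910 − 0.149356)/15 = 0.148880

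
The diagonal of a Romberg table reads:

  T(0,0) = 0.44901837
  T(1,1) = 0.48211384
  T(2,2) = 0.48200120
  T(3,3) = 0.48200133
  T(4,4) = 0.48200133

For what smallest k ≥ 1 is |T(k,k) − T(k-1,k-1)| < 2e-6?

k = 3

|T(1,1) − T(0,0)| = 0.03309547 ≥ 2e-6
|T(2,2) − T(1,1)| = 0.00011264 ≥ 2e-6
|T(3,3) − T(2,2)| = 0.00000013 < 2e-6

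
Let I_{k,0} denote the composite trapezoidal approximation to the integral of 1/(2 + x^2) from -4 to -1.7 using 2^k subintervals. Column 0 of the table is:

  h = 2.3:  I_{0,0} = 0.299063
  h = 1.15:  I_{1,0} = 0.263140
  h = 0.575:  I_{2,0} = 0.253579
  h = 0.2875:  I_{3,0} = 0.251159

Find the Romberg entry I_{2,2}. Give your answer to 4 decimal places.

0.2503

Richardson extrapolation on the trapezoidal column (denominator 4−1=3):
I_{1,1} = (4·0.263140 − 0.299063) / 3 = 0.251166
I_{2,1} = (4·0.253579 − 0.263140) / 3 = 0.250392
I_{2,2} = 0.250392 + (0.250392 − 0.251166)/15 = 0.250340
(Column j=1 coincides with Simpson's rule on the same nodes.)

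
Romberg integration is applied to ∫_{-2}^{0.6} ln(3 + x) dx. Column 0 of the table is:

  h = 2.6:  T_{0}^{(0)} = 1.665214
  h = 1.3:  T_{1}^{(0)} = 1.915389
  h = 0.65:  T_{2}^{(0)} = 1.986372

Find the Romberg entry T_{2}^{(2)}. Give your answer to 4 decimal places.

2.0108

T_{1}^{(1)} = (4·1.915389 − 1.665214) / 3 = 1.998781
T_{2}^{(1)} = (4·1.986372 − 1.915389) / 3 = 2.010033
T_{2}^{(2)} = 2.010033 + (2.010033 − 1.998781)/15 = 2.010783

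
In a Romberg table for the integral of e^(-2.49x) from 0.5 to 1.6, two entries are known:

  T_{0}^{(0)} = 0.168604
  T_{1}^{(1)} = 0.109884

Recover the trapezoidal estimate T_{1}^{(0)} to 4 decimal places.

From T_{1}^{(1)} = (4·T_{1}^{(0)} − T_{0}^{(0)})/3, solve for T_{1}^{(0)}:
4·T_{1}^{(0)} = 3·0.109884 + 0.168604 = 0.498256
T_{1}^{(0)} = 0.124564

0.1246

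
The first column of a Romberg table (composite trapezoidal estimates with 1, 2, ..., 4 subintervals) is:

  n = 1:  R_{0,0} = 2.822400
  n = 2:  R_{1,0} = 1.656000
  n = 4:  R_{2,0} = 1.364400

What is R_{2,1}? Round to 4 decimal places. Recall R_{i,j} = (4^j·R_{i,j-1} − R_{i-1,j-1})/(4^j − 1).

1.2672

Richardson extrapolation on the trapezoidal column (denominator 4−1=3):
R_{2,1} = 1.364400 + (1.364400 − 1.656000)/3 = 1.267200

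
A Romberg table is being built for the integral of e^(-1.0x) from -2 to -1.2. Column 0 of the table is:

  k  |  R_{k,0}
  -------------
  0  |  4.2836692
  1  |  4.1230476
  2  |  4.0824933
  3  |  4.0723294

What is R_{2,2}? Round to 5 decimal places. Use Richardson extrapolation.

Richardson extrapolation on the trapezoidal column (denominator 4−1=3):
R_{1,1} = 4.1230476 + (4.1230476 − 4.2836692)/3 = 4.0695071
R_{2,1} = (4·4.0824933 − 4.1230476) / 3 = 4.0689752
R_{2,2} = (16·4.0689752 − 4.0695071) / 15 = 4.0689397
(Column j=1 coincides with Simpson's rule on the same nodes.)

4.06894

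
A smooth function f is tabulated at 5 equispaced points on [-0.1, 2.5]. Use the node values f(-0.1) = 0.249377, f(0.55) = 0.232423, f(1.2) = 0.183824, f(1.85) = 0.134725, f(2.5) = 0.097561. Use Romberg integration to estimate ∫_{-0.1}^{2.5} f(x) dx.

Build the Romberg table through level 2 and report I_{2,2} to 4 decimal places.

0.4733

I_{0,0} (trapezoid, 1 panel, h=2.6000): 0.451019
I_{1,0} (trapezoid, 2 panels, h=1.3000): 0.464481
I_{2,0} (trapezoid, 4 panels, h=0.6500): 0.470887
I_{1,1} = 0.464481 + (0.464481 − 0.451019)/3 = 0.468968
I_{2,1} = 0.470887 + (0.470887 − 0.464481)/3 = 0.473022
I_{2,2} = 0.473022 + (0.473022 − 0.468968)/15 = 0.473292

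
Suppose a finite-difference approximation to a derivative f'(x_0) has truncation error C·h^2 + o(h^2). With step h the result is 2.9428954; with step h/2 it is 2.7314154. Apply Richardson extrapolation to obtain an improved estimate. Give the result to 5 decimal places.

Extrapolated value = (4·A(h/2) − A(h)) / (4 − 1)
= (4·2.7314154 − 2.9428954) / 3
= 7.9827662 / 3 = 2.6609221

2.66092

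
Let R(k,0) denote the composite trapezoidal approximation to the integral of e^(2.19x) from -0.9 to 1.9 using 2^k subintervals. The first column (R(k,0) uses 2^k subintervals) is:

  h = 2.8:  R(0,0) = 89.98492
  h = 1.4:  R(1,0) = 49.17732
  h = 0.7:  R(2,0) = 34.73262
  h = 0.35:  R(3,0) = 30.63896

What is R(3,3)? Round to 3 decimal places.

R(1,1) = (4·49.17732 − 89.98492) / 3 = 35.57479
R(2,1) = (4·34.73262 − 49.17732) / 3 = 29.91772
R(3,1) = (4·30.63896 − 34.73262) / 3 = 29.27441
R(2,2) = (16·29.91772 − 35.57479) / 15 = 29.54058
R(3,2) = 29.27441 + (29.27441 − 29.91772)/15 = 29.23152
R(3,3) = 29.23152 + (29.23152 − 29.54058)/63 = 29.22661

29.227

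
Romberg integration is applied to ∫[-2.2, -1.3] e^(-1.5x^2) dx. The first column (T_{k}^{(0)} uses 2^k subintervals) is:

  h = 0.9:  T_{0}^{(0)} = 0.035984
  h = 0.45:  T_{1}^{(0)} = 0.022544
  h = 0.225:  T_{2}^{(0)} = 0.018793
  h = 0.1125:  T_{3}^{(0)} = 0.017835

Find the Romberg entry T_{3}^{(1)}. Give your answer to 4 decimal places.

T_{3}^{(1)} = (4·0.017835 − 0.018793) / 3 = 0.017516
(Column j=1 coincides with Simpson's rule on the same nodes.)

0.0175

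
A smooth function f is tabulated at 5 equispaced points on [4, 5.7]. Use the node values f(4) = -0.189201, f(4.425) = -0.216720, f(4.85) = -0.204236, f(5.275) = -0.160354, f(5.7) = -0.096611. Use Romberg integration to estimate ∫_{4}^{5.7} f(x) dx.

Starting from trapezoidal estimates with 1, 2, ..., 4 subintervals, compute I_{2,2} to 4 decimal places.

I_{0,0} (trapezoid, 1 panel, h=1.7000): -0.242940
I_{1,0} (trapezoid, 2 panels, h=0.8500): -0.295071
I_{2,0} (trapezoid, 4 panels, h=0.4250): -0.307792
I_{1,1} = -0.295071 + (-0.295071 − (-0.242940))/3 = -0.312448
I_{2,1} = -0.307792 + (-0.307792 − (-0.295071))/3 = -0.312032
I_{2,2} = -0.312032 + (-0.312032 − (-0.312448))/15 = -0.312004

-0.3120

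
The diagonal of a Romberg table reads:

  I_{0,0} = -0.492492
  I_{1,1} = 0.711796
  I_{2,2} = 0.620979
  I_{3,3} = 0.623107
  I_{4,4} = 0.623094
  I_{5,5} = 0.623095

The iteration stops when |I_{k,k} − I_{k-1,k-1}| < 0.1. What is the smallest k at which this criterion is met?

k = 2

|I_{1,1} − I_{0,0}| = 1.204288 ≥ 0.1
|I_{2,2} − I_{1,1}| = 0.090817 < 0.1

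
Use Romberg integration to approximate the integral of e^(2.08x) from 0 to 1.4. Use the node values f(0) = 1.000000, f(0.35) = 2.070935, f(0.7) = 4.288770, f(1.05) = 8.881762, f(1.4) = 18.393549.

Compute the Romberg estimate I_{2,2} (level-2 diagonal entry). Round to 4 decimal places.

I_{0,0} (trapezoid, 1 panel, h=1.4000): 13.575484
I_{1,0} (trapezoid, 2 panels, h=0.7000): 9.789881
I_{2,0} (trapezoid, 4 panels, h=0.3500): 8.728385
I_{1,1} = 9.789881 + (9.789881 − 13.575484)/3 = 8.528013
I_{2,1} = 8.728385 + (8.728385 − 9.789881)/3 = 8.374553
I_{2,2} = 8.374553 + (8.374553 − 8.528013)/15 = 8.364322

8.3643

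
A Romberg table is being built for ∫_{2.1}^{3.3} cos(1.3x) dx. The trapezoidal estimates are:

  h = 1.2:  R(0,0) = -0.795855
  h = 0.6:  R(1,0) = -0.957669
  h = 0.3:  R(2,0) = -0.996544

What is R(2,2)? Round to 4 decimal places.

-1.0094

Richardson extrapolation on the trapezoidal column (denominator 4−1=3):
R(1,1) = (4·(-0.957669) − (-0.795855)) / 3 = -1.011607
R(2,1) = -0.996544 + (-0.996544 − (-0.957669))/3 = -1.009502
R(2,2) = -1.009502 + (-1.009502 − (-1.011607))/15 = -1.009362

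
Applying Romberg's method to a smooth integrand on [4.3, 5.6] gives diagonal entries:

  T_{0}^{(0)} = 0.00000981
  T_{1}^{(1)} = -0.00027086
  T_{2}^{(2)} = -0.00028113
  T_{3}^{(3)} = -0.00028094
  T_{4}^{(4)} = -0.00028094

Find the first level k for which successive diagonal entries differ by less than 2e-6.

k = 3

|T_{1}^{(1)} − T_{0}^{(0)}| = 0.00028067 ≥ 2e-6
|T_{2}^{(2)} − T_{1}^{(1)}| = 0.00001027 ≥ 2e-6
|T_{3}^{(3)} − T_{2}^{(2)}| = 0.00000019 < 2e-6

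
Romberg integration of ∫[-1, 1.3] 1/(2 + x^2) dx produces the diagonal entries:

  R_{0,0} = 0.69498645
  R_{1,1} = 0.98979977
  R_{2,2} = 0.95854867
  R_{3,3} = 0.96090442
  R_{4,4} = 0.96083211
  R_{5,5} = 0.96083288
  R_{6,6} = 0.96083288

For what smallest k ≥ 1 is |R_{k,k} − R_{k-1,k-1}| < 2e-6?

|R_{1,1} − R_{0,0}| = 0.29481332 ≥ 2e-6
|R_{2,2} − R_{1,1}| = 0.03125110 ≥ 2e-6
|R_{3,3} − R_{2,2}| = 0.00235575 ≥ 2e-6
|R_{4,4} − R_{3,3}| = 0.00007231 ≥ 2e-6
|R_{5,5} − R_{4,4}| = 0.00000077 < 2e-6

k = 5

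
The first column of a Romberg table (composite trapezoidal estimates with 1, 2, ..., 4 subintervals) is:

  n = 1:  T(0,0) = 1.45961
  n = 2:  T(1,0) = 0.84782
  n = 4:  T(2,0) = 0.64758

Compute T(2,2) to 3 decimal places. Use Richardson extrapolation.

Richardson extrapolation on the trapezoidal column (denominator 4−1=3):
T(1,1) = (4·0.84782 − 1.45961) / 3 = 0.64389
T(2,1) = (4·0.64758 − 0.84782) / 3 = 0.58083
T(2,2) = 0.58083 + (0.58083 − 0.64389)/15 = 0.57663

0.577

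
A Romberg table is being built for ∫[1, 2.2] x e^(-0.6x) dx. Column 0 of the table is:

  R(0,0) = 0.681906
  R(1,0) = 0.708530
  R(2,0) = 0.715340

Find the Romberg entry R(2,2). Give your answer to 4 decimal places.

R(1,1) = (4·0.708530 − 0.681906) / 3 = 0.717405
R(2,1) = 0.715340 + (0.715340 − 0.708530)/3 = 0.717610
R(2,2) = (16·0.717610 − 0.717405) / 15 = 0.717624
(Column j=1 coincides with Simpson's rule on the same nodes.)

0.7176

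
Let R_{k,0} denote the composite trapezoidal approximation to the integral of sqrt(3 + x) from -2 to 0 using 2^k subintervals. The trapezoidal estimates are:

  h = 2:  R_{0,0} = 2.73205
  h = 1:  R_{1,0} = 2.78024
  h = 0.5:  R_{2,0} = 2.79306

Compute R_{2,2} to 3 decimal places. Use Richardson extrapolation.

Richardson extrapolation on the trapezoidal column (denominator 4−1=3):
R_{1,1} = 2.78024 + (2.78024 − 2.73205)/3 = 2.79630
R_{2,1} = (4·2.79306 − 2.78024) / 3 = 2.79733
R_{2,2} = 2.79733 + (2.79733 − 2.79630)/15 = 2.79740

2.797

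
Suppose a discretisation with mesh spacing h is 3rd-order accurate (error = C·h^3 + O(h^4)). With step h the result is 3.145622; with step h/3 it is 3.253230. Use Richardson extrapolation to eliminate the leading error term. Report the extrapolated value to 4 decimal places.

3.2574

Extrapolated value = (27·A(h/3) − A(h)) / (27 − 1)
= (27·3.253230 − 3.145622) / 26
= 84.691588 / 26 = 3.257369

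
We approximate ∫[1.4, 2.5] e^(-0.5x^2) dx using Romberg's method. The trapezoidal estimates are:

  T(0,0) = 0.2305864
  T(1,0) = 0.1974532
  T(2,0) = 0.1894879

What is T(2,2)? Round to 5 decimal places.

0.18686

T(1,1) = 0.1974532 + (0.1974532 − 0.2305864)/3 = 0.1864088
T(2,1) = 0.1894879 + (0.1894879 − 0.1974532)/3 = 0.1868328
T(2,2) = (16·0.1868328 − 0.1864088) / 15 = 0.1868611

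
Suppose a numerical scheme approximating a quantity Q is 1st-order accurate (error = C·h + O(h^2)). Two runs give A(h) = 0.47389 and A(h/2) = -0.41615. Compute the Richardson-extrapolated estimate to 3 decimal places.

-1.306

Extrapolated value = (2·A(h/2) − A(h)) / (2 − 1)
= (2·(-0.41615) − 0.47389) / 1
= -1.30619 / 1 = -1.30619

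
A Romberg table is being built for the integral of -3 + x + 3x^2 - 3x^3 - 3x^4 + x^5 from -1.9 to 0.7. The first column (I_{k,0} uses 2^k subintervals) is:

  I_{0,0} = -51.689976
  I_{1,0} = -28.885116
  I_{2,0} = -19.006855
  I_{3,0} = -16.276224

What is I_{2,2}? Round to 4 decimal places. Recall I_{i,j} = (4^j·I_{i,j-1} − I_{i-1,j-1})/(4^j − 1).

Richardson extrapolation on the trapezoidal column (denominator 4−1=3):
I_{1,1} = (4·(-28.885116) − (-51.689976)) / 3 = -21.283496
I_{2,1} = (4·(-19.006855) − (-28.885116)) / 3 = -15.714101
I_{2,2} = -15.714101 + (-15.714101 − (-21.283496))/15 = -15.342808

-15.3428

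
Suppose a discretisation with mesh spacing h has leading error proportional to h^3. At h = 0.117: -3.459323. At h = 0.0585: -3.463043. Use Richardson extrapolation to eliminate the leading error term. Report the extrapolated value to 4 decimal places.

Extrapolated value = (8·A(h/2) − A(h)) / (8 − 1)
= (8·(-3.463043) − (-3.459323)) / 7
= -24.245021 / 7 = -3.463574

-3.4636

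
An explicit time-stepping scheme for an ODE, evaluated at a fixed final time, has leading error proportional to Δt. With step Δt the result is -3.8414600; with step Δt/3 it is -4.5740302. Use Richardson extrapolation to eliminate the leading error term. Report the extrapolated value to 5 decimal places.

-4.94032

The leading error scales as Δt; refining by a factor of 3 reduces it by 3^1 = 3.
Extrapolated value = (3·A(Δt/3) − A(Δt)) / (3 − 1)
= (3·(-4.5740302) − (-3.8414600)) / 2
= -9.8806306 / 2 = -4.9403153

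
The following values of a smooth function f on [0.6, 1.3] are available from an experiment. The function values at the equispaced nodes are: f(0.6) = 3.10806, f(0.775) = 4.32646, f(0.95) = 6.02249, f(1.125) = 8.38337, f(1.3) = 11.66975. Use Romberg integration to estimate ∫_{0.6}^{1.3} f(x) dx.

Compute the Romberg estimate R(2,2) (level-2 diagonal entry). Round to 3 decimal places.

4.530

R(0,0) (trapezoid, 1 panel, h=0.7000): 5.17223
R(1,0) (trapezoid, 2 panels, h=0.3500): 4.69399
R(2,0) (trapezoid, 4 panels, h=0.1750): 4.57121
R(1,1) = 4.69399 + (4.69399 − 5.17223)/3 = 4.53458
R(2,1) = 4.57121 + (4.57121 − 4.69399)/3 = 4.53028
R(2,2) = 4.53028 + (4.53028 − 4.53458)/15 = 4.52999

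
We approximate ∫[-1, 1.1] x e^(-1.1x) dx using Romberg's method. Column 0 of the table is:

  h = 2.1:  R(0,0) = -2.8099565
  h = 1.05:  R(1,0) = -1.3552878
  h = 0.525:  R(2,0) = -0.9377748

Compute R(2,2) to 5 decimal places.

-0.79382

Richardson extrapolation on the trapezoidal column (denominator 4−1=3):
R(1,1) = -1.3552878 + (-1.3552878 − (-2.8099565))/3 = -0.8703982
R(2,1) = (4·(-0.9377748) − (-1.3552878)) / 3 = -0.7986038
R(2,2) = (16·(-0.7986038) − (-0.8703982)) / 15 = -0.7938175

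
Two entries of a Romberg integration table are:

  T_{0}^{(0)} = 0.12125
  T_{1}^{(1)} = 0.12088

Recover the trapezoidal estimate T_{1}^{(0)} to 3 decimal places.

0.121

From T_{1}^{(1)} = (4·T_{1}^{(0)} − T_{0}^{(0)})/3, solve for T_{1}^{(0)}:
4·T_{1}^{(0)} = 3·0.12088 + 0.12125 = 0.48389
T_{1}^{(0)} = 0.12097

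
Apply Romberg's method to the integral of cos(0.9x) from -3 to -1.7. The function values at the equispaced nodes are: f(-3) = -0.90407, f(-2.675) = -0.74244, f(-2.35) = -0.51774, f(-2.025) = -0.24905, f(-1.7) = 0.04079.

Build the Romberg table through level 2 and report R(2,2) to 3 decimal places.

-0.635

R(0,0) (trapezoid, 1 panel, h=1.3000): -0.56113
R(1,0) (trapezoid, 2 panels, h=0.6500): -0.61710
R(2,0) (trapezoid, 4 panels, h=0.3250): -0.63078
R(1,1) = -0.61710 + (-0.61710 − (-0.56113))/3 = -0.63576
R(2,1) = -0.63078 + (-0.63078 − (-0.61710))/3 = -0.63534
R(2,2) = -0.63534 + (-0.63534 − (-0.63576))/15 = -0.63531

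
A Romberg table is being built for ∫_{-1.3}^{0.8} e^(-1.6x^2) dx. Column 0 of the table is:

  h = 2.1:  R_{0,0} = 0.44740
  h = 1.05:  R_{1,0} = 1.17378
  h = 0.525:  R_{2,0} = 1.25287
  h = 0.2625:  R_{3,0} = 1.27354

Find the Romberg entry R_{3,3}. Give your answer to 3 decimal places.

1.281

Richardson extrapolation on the trapezoidal column (denominator 4−1=3):
R_{1,1} = (4·1.17378 − 0.44740) / 3 = 1.41591
R_{2,1} = (4·1.25287 − 1.17378) / 3 = 1.27923
R_{3,1} = 1.27354 + (1.27354 − 1.25287)/3 = 1.28043
R_{2,2} = 1.27923 + (1.27923 − 1.41591)/15 = 1.27012
R_{3,2} = 1.28043 + (1.28043 − 1.27923)/15 = 1.28051
R_{3,3} = 1.28051 + (1.28051 − 1.27012)/63 = 1.28067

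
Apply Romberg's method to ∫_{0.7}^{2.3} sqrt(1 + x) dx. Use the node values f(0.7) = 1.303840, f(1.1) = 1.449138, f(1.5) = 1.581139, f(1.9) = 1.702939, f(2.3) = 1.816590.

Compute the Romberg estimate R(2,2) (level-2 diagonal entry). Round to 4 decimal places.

R(0,0) (trapezoid, 1 panel, h=1.6000): 2.496344
R(1,0) (trapezoid, 2 panels, h=0.8000): 2.513083
R(2,0) (trapezoid, 4 panels, h=0.4000): 2.517372
R(1,1) = 2.513083 + (2.513083 − 2.496344)/3 = 2.518663
R(2,1) = 2.517372 + (2.517372 − 2.513083)/3 = 2.518802
R(2,2) = 2.518802 + (2.518802 − 2.518663)/15 = 2.518811

2.5188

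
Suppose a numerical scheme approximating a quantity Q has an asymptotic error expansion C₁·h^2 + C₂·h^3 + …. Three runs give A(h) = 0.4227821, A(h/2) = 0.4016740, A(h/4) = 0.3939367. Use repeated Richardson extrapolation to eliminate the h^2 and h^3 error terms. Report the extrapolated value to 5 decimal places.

First eliminate the h^2 term (factor 2^2 = 4):
  B₁ = (4·0.4016740 − 0.4227821)/3 = 0.3946380
  B₂ = (4·0.3939367 − 0.4016740)/3 = 0.3913576
Then eliminate the h^3 term (factor 2^3 = 8):
  (8·0.3913576 − 0.3946380)/7 = 0.3908890

0.39089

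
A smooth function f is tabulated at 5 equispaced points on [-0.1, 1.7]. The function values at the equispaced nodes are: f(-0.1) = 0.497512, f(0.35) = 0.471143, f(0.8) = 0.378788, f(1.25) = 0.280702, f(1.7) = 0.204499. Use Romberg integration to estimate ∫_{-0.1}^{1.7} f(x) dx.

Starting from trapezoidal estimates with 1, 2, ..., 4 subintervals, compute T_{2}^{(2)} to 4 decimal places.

T_{0}^{(0)} (trapezoid, 1 panel, h=1.8000): 0.631810
T_{1}^{(0)} (trapezoid, 2 panels, h=0.9000): 0.656814
T_{2}^{(0)} (trapezoid, 4 panels, h=0.4500): 0.666737
T_{1}^{(1)} = 0.656814 + (0.656814 − 0.631810)/3 = 0.665149
T_{2}^{(1)} = 0.666737 + (0.666737 − 0.656814)/3 = 0.670045
T_{2}^{(2)} = 0.670045 + (0.670045 − 0.665149)/15 = 0.670371

0.6704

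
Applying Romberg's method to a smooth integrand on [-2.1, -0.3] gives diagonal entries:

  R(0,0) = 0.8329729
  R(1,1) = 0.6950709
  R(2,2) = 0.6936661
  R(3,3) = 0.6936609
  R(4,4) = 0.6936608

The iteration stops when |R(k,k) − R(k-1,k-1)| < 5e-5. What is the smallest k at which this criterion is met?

k = 3

|R(1,1) − R(0,0)| = 0.1379020 ≥ 5e-5
|R(2,2) − R(1,1)| = 0.0014048 ≥ 5e-5
|R(3,3) − R(2,2)| = 0.0000052 < 5e-5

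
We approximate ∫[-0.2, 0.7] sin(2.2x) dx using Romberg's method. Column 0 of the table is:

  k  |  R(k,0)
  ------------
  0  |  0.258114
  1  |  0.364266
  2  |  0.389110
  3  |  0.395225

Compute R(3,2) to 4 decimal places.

Richardson extrapolation on the trapezoidal column (denominator 4−1=3):
R(2,1) = 0.389110 + (0.389110 − 0.364266)/3 = 0.397391
R(3,1) = (4·0.395225 − 0.389110) / 3 = 0.397263
R(3,2) = (16·0.397263 − 0.397391) / 15 = 0.397254

0.3973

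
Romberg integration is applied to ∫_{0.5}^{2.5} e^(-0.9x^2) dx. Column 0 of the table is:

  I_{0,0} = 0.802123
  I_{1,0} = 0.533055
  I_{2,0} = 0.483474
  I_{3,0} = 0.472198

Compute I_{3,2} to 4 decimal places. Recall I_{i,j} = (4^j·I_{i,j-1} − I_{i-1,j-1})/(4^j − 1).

0.4685

Richardson extrapolation on the trapezoidal column (denominator 4−1=3):
I_{2,1} = (4·0.483474 − 0.533055) / 3 = 0.466947
I_{3,1} = 0.472198 + (0.472198 − 0.483474)/3 = 0.468439
I_{3,2} = 0.468439 + (0.468439 − 0.466947)/15 = 0.468538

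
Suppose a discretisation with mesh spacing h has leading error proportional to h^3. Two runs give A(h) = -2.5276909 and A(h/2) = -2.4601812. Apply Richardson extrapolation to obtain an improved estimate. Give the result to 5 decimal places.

Extrapolated value = (8·A(h/2) − A(h)) / (8 − 1)
= (8·(-2.4601812) − (-2.5276909)) / 7
= -17.1537587 / 7 = -2.4505370

-2.45054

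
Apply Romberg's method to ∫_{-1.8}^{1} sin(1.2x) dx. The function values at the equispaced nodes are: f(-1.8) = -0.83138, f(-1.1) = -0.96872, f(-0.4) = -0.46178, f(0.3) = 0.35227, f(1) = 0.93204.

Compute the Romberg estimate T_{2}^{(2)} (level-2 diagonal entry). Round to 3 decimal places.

T_{0}^{(0)} (trapezoid, 1 panel, h=2.8000): 0.14092
T_{1}^{(0)} (trapezoid, 2 panels, h=1.4000): -0.57603
T_{2}^{(0)} (trapezoid, 4 panels, h=0.7000): -0.71953
T_{1}^{(1)} = -0.57603 + (-0.57603 − 0.14092)/3 = -0.81501
T_{2}^{(1)} = -0.71953 + (-0.71953 − (-0.57603))/3 = -0.76736
T_{2}^{(2)} = -0.76736 + (-0.76736 − (-0.81501))/15 = -0.76418

-0.764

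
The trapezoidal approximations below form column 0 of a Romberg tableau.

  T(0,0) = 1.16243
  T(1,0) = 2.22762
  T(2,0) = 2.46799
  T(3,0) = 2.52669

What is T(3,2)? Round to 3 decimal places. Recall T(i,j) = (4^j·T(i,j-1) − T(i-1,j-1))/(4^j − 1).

2.546

T(2,1) = (4·2.46799 − 2.22762) / 3 = 2.54811
T(3,1) = 2.52669 + (2.52669 − 2.46799)/3 = 2.54626
T(3,2) = 2.54626 + (2.54626 − 2.54811)/15 = 2.54614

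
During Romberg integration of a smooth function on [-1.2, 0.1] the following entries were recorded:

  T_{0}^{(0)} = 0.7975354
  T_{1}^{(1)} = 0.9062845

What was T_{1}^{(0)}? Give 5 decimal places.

From T_{1}^{(1)} = (4·T_{1}^{(0)} − T_{0}^{(0)})/3, solve for T_{1}^{(0)}:
4·T_{1}^{(0)} = 3·0.9062845 + 0.7975354 = 3.5163889
T_{1}^{(0)} = 0.8790972

0.87910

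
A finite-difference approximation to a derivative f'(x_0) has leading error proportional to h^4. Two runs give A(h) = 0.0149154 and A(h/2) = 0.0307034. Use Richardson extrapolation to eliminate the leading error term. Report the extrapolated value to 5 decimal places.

Extrapolated value = (16·A(h/2) − A(h)) / (16 − 1)
= (16·0.0307034 − 0.0149154) / 15
= 0.4763390 / 15 = 0.0317559

0.03176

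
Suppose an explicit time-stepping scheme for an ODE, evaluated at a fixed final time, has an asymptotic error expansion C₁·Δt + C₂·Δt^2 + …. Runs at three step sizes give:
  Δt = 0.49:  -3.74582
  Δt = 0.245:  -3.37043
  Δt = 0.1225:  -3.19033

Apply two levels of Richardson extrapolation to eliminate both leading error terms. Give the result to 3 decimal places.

-3.015

First eliminate the Δt term (factor 2^1 = 2):
  B₁ = (2·(-3.37043) − (-3.74582))/1 = -2.99504
  B₂ = (2·(-3.19033) − (-3.37043))/1 = -3.01023
Then eliminate the Δt^2 term (factor 2^2 = 4):
  (4·(-3.01023) − (-2.99504))/3 = -3.01529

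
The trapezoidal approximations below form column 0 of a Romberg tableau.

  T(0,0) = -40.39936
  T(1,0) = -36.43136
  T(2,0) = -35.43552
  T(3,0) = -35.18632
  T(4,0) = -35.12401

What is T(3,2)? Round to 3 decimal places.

T(2,1) = -35.43552 + (-35.43552 − (-36.43136))/3 = -35.10357
T(3,1) = -35.18632 + (-35.18632 − (-35.43552))/3 = -35.10325
T(3,2) = (16·(-35.10325) − (-35.10357)) / 15 = -35.10323
(Column j=1 coincides with Simpson's rule on the same nodes.)

-35.103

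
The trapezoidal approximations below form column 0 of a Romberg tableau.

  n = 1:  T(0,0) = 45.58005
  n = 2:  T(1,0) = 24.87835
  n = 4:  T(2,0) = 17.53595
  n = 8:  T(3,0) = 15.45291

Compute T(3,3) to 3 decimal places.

14.734

Richardson extrapolation on the trapezoidal column (denominator 4−1=3):
T(1,1) = (4·24.87835 − 45.58005) / 3 = 17.97778
T(2,1) = (4·17.53595 − 24.87835) / 3 = 15.08848
T(3,1) = (4·15.45291 − 17.53595) / 3 = 14.75856
T(2,2) = 15.08848 + (15.08848 − 17.97778)/15 = 14.89586
T(3,2) = (16·14.75856 − 15.08848) / 15 = 14.73657
T(3,3) = 14.73657 + (14.73657 − 14.89586)/63 = 14.73404
(Column j=1 coincides with Simpson's rule on the same nodes.)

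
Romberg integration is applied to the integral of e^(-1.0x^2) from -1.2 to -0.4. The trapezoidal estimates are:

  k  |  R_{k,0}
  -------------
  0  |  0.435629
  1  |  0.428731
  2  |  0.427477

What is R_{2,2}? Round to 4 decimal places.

0.4271

R_{1,1} = 0.428731 + (0.428731 − 0.435629)/3 = 0.426432
R_{2,1} = 0.427477 + (0.427477 − 0.428731)/3 = 0.427059
R_{2,2} = 0.427059 + (0.427059 − 0.426432)/15 = 0.427101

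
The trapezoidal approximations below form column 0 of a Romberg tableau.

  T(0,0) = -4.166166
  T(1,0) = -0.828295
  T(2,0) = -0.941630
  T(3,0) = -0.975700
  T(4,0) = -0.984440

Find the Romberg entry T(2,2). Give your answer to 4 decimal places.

-1.0637

Richardson extrapolation on the trapezoidal column (denominator 4−1=3):
T(1,1) = -0.828295 + (-0.828295 − (-4.166166))/3 = 0.284329
T(2,1) = -0.941630 + (-0.941630 − (-0.828295))/3 = -0.979408
T(2,2) = (16·(-0.979408) − 0.284329) / 15 = -1.063657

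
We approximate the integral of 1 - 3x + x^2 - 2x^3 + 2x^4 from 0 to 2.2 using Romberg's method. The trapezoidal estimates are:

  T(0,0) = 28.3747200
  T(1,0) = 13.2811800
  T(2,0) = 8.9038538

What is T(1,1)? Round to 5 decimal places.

8.25000

T(1,1) = 13.2811800 + (13.2811800 − 28.3747200)/3 = 8.2500000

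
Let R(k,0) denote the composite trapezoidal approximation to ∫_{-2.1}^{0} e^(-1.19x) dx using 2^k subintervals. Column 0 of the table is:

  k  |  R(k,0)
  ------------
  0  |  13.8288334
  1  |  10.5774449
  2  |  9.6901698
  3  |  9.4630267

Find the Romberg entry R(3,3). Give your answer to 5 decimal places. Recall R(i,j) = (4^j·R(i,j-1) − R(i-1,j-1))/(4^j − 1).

9.38682

R(1,1) = 10.5774449 + (10.5774449 − 13.8288334)/3 = 9.4936487
R(2,1) = (4·9.6901698 − 10.5774449) / 3 = 9.3944114
R(3,1) = (4·9.4630267 − 9.6901698) / 3 = 9.3873123
R(2,2) = 9.3944114 + (9.3944114 − 9.4936487)/15 = 9.3877956
R(3,2) = 9.3873123 + (9.3873123 − 9.3944114)/15 = 9.3868390
R(3,3) = 9.3868390 + (9.3868390 − 9.3877956)/63 = 9.3868238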